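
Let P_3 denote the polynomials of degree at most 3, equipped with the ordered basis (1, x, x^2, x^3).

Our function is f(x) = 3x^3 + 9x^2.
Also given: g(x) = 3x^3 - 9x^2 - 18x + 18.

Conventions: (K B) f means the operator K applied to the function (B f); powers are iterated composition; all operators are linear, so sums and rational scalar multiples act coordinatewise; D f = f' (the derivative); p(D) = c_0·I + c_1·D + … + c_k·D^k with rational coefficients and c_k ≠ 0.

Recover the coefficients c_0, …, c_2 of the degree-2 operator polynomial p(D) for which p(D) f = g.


D^0 f = 3x^3 + 9x^2
D^1 f = 9x^2 + 18x
D^2 f = 18x + 18
matching coefficients of g against c_0 f + c_1 Df + … from the top degree down determines the c_i
solution: c_0 = 1, c_1 = -2, c_2 = 1

p(D) = I − 2·D + D^2, i.e. c_0 = 1, c_1 = -2, c_2 = 1


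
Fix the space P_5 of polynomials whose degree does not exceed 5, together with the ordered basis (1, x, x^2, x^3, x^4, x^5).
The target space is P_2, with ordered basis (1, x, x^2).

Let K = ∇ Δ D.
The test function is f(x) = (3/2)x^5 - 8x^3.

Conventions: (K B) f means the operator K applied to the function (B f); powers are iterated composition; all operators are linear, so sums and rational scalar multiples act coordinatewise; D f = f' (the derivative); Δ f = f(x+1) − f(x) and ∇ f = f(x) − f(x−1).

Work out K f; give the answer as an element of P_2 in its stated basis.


the result is g(x) = 90x^2 - 33

D f = (15/2)x^4 - 24x^2
Δ D f = 30x^3 + 45x^2 - 18x - 33/2
∇ Δ D f = 90x^2 - 33


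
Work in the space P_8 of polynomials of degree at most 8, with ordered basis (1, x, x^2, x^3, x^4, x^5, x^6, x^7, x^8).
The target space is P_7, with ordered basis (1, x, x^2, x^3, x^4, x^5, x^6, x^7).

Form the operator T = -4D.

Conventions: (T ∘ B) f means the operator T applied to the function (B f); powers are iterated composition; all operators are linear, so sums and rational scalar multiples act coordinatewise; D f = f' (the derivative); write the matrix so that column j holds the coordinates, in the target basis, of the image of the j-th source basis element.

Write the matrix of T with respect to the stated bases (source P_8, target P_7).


image of 1: 0
image of x: -4
image of x^2: -8x
image of x^3: -12x^2
image of x^4: -16x^3
image of x^5: -20x^4
image of x^6: -24x^5
image of x^7: -28x^6
image of x^8: -32x^7
each image's coordinates form column j of the matrix

the matrix is [[0, -4, 0, 0, 0, 0, 0, 0, 0]; [0, 0, -8, 0, 0, 0, 0, 0, 0]; [0, 0, 0, -12, 0, 0, 0, 0, 0]; [0, 0, 0, 0, -16, 0, 0, 0, 0]; [0, 0, 0, 0, 0, -20, 0, 0, 0]; [0, 0, 0, 0, 0, 0, -24, 0, 0]; [0, 0, 0, 0, 0, 0, 0, -28, 0]; [0, 0, 0, 0, 0, 0, 0, 0, -32]] (rows listed top to bottom)


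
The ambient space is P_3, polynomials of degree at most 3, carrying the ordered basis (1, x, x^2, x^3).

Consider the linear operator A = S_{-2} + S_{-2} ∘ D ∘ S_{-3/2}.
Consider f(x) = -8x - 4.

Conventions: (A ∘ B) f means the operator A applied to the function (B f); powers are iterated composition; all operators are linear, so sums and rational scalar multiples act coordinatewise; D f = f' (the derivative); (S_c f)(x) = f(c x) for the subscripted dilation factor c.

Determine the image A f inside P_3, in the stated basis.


the result is g(x) = 16x + 8

S_{-2} f = 16x - 4
S_{-3/2} f = 12x - 4
D S_{-3/2} f = 12
S_{-2} (D ∘ S_{-3/2}) f = 12
(S_{-2} + S_{-2} ∘ D ∘ S_{-3/2}) f = 16x + 8


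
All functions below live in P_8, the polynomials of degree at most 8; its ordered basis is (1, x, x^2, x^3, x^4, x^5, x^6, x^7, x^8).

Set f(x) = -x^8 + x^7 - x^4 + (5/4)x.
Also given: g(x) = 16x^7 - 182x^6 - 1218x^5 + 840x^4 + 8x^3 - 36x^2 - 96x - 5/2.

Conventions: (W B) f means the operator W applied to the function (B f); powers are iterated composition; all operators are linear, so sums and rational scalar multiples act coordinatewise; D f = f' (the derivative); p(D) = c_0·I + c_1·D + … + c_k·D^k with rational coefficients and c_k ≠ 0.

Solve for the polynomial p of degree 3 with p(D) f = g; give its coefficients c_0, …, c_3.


p(D) = -2·D + 3·D^2 + 4·D^3, i.e. c_0 = 0, c_1 = -2, c_2 = 3, c_3 = 4

D^0 f = -x^8 + x^7 - x^4 + (5/4)x
D^1 f = -8x^7 + 7x^6 - 4x^3 + 5/4
D^2 f = -56x^6 + 42x^5 - 12x^2
D^3 f = -336x^5 + 210x^4 - 24x
matching coefficients of g against c_0 f + c_1 Df + … from the top degree down determines the c_i
solution: c_0 = 0, c_1 = -2, c_2 = 3, c_3 = 4


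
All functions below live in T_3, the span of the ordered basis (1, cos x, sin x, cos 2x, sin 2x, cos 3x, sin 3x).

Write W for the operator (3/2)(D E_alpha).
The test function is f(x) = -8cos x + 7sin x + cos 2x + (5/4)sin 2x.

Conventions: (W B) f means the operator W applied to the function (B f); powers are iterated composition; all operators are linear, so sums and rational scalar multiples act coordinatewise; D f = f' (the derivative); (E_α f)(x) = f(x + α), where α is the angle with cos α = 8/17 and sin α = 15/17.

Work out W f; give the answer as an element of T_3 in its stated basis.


E_alpha f = (41/17)cos x + (176/17)sin x + (139/289)cos 2x - (1765/1156)sin 2x
D E_alpha f = (176/17)cos x - (41/17)sin x - (1765/578)cos 2x - (278/289)sin 2x
((3/2)(D E_alpha)) f = (264/17)cos x - (123/34)sin x - (5295/1156)cos 2x - (417/289)sin 2x

g(x) = (264/17)cos x - (123/34)sin x - (5295/1156)cos 2x - (417/289)sin 2x


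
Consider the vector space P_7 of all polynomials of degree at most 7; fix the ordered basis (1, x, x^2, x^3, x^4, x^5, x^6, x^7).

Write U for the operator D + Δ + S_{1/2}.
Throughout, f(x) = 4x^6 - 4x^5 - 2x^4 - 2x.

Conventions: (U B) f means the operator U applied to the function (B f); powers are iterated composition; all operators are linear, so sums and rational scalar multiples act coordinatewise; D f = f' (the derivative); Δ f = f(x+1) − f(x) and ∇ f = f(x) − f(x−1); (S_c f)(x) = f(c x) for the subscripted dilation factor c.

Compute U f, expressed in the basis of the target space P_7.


g(x) = (1/16)x^6 + (383/8)x^5 + (159/8)x^4 + 24x^3 + 8x^2 - 5x - 6

D f = 24x^5 - 20x^4 - 8x^3 - 2
Δ f = 24x^5 + 40x^4 + 32x^3 + 8x^2 - 4x - 4
S_{1/2} f = (1/16)x^6 - (1/8)x^5 - (1/8)x^4 - x
(D + Δ + S_{1/2}) f = (1/16)x^6 + (383/8)x^5 + (159/8)x^4 + 24x^3 + 8x^2 - 5x - 6


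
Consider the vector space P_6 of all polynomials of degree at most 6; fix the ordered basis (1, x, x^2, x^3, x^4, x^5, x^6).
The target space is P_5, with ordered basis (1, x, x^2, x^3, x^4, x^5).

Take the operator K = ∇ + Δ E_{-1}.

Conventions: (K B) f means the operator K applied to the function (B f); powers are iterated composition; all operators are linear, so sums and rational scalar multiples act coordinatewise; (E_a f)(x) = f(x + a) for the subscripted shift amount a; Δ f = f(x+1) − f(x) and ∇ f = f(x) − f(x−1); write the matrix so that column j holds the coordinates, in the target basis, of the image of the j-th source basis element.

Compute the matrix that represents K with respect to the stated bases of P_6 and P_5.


image of 1: 0
image of x: 2
image of x^2: 4x - 2
image of x^3: 6x^2 - 6x + 2
image of x^4: 8x^3 - 12x^2 + 8x - 2
image of x^5: 10x^4 - 20x^3 + 20x^2 - 10x + 2
image of x^6: 12x^5 - 30x^4 + 40x^3 - 30x^2 + 12x - 2
each image's coordinates form column j of the matrix

the matrix is [[0, 2, -2, 2, -2, 2, -2]; [0, 0, 4, -6, 8, -10, 12]; [0, 0, 0, 6, -12, 20, -30]; [0, 0, 0, 0, 8, -20, 40]; [0, 0, 0, 0, 0, 10, -30]; [0, 0, 0, 0, 0, 0, 12]] (rows listed top to bottom)


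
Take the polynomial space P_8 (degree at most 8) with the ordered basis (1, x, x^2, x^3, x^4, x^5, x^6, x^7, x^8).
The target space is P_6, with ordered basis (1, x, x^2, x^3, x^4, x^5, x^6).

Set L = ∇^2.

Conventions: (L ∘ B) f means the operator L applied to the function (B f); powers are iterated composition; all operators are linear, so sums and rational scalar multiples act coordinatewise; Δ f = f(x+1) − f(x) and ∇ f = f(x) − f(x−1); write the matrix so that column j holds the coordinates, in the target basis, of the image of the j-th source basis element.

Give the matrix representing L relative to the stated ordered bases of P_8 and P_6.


image of 1: 0
image of x: 0
image of x^2: 2
image of x^3: 6x - 6
image of x^4: 12x^2 - 24x + 14
image of x^5: 20x^3 - 60x^2 + 70x - 30
image of x^6: 30x^4 - 120x^3 + 210x^2 - 180x + 62
image of x^7: 42x^5 - 210x^4 + 490x^3 - 630x^2 + 434x - 126
image of x^8: 56x^6 - 336x^5 + 980x^4 - 1680x^3 + 1736x^2 - 1008x + 254
each image's coordinates form column j of the matrix

the matrix is [[0, 0, 2, -6, 14, -30, 62, -126, 254]; [0, 0, 0, 6, -24, 70, -180, 434, -1008]; [0, 0, 0, 0, 12, -60, 210, -630, 1736]; [0, 0, 0, 0, 0, 20, -120, 490, -1680]; [0, 0, 0, 0, 0, 0, 30, -210, 980]; [0, 0, 0, 0, 0, 0, 0, 42, -336]; [0, 0, 0, 0, 0, 0, 0, 0, 56]] (rows listed top to bottom)


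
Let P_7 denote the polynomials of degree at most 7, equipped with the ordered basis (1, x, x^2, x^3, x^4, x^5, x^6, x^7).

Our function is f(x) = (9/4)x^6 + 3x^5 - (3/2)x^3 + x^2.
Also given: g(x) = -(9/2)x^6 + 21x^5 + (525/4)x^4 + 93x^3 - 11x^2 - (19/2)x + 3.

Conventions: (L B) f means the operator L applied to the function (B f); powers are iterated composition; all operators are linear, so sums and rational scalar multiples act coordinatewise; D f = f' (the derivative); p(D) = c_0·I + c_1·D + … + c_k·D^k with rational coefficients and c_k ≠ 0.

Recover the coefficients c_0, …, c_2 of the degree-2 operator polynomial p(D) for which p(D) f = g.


D^0 f = (9/4)x^6 + 3x^5 - (3/2)x^3 + x^2
D^1 f = (27/2)x^5 + 15x^4 - (9/2)x^2 + 2x
D^2 f = (135/2)x^4 + 60x^3 - 9x + 2
matching coefficients of g against c_0 f + c_1 Df + … from the top degree down determines the c_i
solution: c_0 = -2, c_1 = 2, c_2 = 3/2

p(D) = -2·I + 2·D + (3/2)·D^2, i.e. c_0 = -2, c_1 = 2, c_2 = 3/2


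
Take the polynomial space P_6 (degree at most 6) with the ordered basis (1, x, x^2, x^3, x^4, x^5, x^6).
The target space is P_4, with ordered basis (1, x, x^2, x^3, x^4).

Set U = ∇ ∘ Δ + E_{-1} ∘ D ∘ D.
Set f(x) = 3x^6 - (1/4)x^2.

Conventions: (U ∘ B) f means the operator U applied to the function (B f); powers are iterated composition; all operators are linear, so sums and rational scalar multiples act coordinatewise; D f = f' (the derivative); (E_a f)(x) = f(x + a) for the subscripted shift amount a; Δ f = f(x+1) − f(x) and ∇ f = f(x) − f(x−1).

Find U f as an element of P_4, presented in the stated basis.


g(x) = 180x^4 - 360x^3 + 630x^2 - 360x + 95

Δ f = 18x^5 + 45x^4 + 60x^3 + 45x^2 + (35/2)x + 11/4
∇ Δ f = 90x^4 + 90x^2 + 11/2
D f = 18x^5 - (1/2)x
D D f = 90x^4 - 1/2
E_{-1} D D f = 90x^4 - 360x^3 + 540x^2 - 360x + 179/2
(∇ ∘ Δ + E_{-1} ∘ D ∘ D) f = 180x^4 - 360x^3 + 630x^2 - 360x + 95


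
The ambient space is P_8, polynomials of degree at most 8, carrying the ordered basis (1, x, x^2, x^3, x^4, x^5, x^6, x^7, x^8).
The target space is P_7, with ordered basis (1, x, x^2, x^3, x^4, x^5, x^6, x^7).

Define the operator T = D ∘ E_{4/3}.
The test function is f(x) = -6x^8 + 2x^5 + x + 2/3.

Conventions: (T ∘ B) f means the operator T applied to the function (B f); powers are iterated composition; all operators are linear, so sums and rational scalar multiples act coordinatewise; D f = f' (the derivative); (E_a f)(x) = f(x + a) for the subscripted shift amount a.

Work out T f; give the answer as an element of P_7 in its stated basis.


E_{4/3} f = -6x^8 - 64x^7 - (896/3)x^6 - (7150/9)x^5 - (35480/27)x^4 - (111808/81)x^3 - (217856/243)x^2 - (238375/729)x - 108266/2187
D E_{4/3} f = -48x^7 - 448x^6 - 1792x^5 - (35750/9)x^4 - (141920/27)x^3 - (111808/27)x^2 - (435712/243)x - 238375/729

g(x) = -48x^7 - 448x^6 - 1792x^5 - (35750/9)x^4 - (141920/27)x^3 - (111808/27)x^2 - (435712/243)x - 238375/729


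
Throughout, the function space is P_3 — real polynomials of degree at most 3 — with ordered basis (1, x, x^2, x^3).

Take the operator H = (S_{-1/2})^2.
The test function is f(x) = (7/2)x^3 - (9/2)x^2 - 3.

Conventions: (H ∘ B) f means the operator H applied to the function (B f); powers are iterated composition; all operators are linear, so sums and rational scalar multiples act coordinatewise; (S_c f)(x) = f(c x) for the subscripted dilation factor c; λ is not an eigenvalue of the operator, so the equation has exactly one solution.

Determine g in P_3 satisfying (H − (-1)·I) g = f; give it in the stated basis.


the result is g(x) = (224/65)x^3 - (72/17)x^2 - 3/2

write g with unknown coordinates in the stated basis and equate coefficients in (H − (-1)·I) g = f
solving from the highest basis element down gives g = (224/65)x^3 - (72/17)x^2 - 3/2
check: H g = (7/130)x^3 - (9/34)x^2 - 3/2
so H g − (-1)·g = (7/2)x^3 - (9/2)x^2 - 3 = f ✓


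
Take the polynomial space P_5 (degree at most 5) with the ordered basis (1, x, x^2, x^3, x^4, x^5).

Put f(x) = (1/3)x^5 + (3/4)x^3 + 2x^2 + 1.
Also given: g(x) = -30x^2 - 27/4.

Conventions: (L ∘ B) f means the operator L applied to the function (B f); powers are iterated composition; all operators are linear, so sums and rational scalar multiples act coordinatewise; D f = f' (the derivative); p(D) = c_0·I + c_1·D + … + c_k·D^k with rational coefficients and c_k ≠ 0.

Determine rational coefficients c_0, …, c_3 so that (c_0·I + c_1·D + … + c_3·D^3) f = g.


c_0 = 0, c_1 = 0, c_2 = 0, c_3 = -3/2

D^0 f = (1/3)x^5 + (3/4)x^3 + 2x^2 + 1
D^1 f = (5/3)x^4 + (9/4)x^2 + 4x
D^2 f = (20/3)x^3 + (9/2)x + 4
D^3 f = 20x^2 + 9/2
matching coefficients of g against c_0 f + c_1 Df + … from the top degree down determines the c_i
solution: c_0 = 0, c_1 = 0, c_2 = 0, c_3 = -3/2


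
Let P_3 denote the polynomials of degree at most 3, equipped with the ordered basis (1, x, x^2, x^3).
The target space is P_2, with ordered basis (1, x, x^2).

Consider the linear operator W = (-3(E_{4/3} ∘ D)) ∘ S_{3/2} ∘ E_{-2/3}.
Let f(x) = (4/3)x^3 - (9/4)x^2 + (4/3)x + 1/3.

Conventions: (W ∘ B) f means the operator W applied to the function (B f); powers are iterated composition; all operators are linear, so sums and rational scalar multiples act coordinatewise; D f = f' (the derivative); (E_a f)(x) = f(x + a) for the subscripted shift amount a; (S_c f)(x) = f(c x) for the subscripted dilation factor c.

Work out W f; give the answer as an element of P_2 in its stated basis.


E_{-2/3} f = (4/3)x^3 - (59/12)x^2 + (55/9)x - 158/81
S_{3/2} E_{-2/3} f = (9/2)x^3 - (177/16)x^2 + (55/6)x - 158/81
D S_{3/2} E_{-2/3} f = (27/2)x^2 - (177/8)x + 55/6
E_{4/3} D S_{3/2} E_{-2/3} f = (27/2)x^2 + (111/8)x + 11/3
(-3(E_{4/3} ∘ D)) S_{3/2} E_{-2/3} f = -(81/2)x^2 - (333/8)x - 11

g(x) = -(81/2)x^2 - (333/8)x - 11


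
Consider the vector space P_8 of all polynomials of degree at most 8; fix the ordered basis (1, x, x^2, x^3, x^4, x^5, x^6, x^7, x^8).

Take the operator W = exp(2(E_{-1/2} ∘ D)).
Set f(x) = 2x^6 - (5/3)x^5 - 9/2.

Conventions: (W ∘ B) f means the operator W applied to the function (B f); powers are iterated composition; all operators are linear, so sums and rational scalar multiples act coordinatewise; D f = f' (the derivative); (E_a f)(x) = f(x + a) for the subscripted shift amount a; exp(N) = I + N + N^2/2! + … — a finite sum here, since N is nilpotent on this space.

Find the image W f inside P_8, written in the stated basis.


order-1 term: 24x^5 - (230/3)x^4 + (280/3)x^3 - 55x^2 + (95/6)x - 43/24
order-2 term: 120x^4 - (1640/3)x^3 + 920x^2 - 680x + 560/3
order-3 term: 320x^3 - (4720/3)x^2 + 2560x - 1380
order-4 term: 480x^2 - (6160/3)x + 6560/3
order-5 term: 384x - 3040/3
order-6 term: 128
the series for exp(2(E_{-1/2} ∘ D)) f terminates at order 6
exp(2(E_{-1/2} ∘ D)) f = 2x^6 + (67/3)x^5 + (130/3)x^4 - (400/3)x^3 - (685/3)x^2 + (453/2)x + 2441/24

g(x) = 2x^6 + (67/3)x^5 + (130/3)x^4 - (400/3)x^3 - (685/3)x^2 + (453/2)x + 2441/24


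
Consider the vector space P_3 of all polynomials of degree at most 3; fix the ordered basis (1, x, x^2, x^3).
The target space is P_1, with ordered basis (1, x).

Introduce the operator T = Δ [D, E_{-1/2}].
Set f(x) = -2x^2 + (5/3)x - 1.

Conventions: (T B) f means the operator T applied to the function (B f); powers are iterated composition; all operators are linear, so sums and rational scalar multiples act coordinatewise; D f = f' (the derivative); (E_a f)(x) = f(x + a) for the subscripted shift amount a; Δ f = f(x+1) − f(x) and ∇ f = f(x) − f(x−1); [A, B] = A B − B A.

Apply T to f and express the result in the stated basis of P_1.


the result is g(x) = 0

E_{-1/2} f = -2x^2 + (11/3)x - 7/3
D E_{-1/2} f = -4x + 11/3
D f = -4x + 5/3
E_{-1/2} D f = -4x + 11/3
[D, E_{-1/2}] f = 0
Δ [D, E_{-1/2}] f = 0


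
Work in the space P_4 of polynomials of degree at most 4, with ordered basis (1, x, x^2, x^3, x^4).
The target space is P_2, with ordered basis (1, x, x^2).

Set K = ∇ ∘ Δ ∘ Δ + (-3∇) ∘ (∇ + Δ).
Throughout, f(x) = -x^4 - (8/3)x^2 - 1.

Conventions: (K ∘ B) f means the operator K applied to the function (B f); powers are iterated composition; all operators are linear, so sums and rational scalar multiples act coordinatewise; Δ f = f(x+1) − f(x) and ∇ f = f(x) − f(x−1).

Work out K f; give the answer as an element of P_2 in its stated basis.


Δ f = -4x^3 - 6x^2 - (28/3)x - 11/3
Δ Δ f = -12x^2 - 24x - 58/3
∇ Δ Δ f = -24x - 12
∇ f = -4x^3 + 6x^2 - (28/3)x + 11/3
Δ f = -4x^3 - 6x^2 - (28/3)x - 11/3
(∇ + Δ) f = -8x^3 - (56/3)x
∇ (∇ + Δ) f = -24x^2 + 24x - 80/3
(-3∇) (∇ + Δ) f = 72x^2 - 72x + 80
(∇ ∘ Δ ∘ Δ + (-3∇) ∘ (∇ + Δ)) f = 72x^2 - 96x + 68

g(x) = 72x^2 - 96x + 68


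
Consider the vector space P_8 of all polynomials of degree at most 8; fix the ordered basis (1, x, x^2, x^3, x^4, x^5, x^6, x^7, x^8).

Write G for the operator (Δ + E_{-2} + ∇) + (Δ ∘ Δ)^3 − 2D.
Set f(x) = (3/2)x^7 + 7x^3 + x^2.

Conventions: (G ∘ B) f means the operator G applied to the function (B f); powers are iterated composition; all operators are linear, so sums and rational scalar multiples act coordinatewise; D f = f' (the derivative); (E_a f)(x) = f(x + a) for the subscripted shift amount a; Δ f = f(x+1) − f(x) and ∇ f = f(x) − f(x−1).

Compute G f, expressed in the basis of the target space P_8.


the image equals g(x) = (3/2)x^7 - 21x^6 + 126x^5 - 315x^4 + 847x^3 - 986x^2 + 8312x + 22453

Δ f = (21/2)x^6 + (63/2)x^5 + (105/2)x^4 + (105/2)x^3 + (105/2)x^2 + (67/2)x + 19/2
E_{-2} f = (3/2)x^7 - 21x^6 + 126x^5 - 420x^4 + 847x^3 - 1049x^2 + 752x - 244
∇ f = (21/2)x^6 - (63/2)x^5 + (105/2)x^4 - (105/2)x^3 + (105/2)x^2 - (59/2)x + 15/2
(Δ + E_{-2} + ∇) f = (3/2)x^7 + 126x^5 - 315x^4 + 847x^3 - 944x^2 + 756x - 227
Δ f = (21/2)x^6 + (63/2)x^5 + (105/2)x^4 + (105/2)x^3 + (105/2)x^2 + (67/2)x + 19/2
Δ Δ f = 63x^5 + 315x^4 + 735x^3 + 945x^2 + 693x + 233
Δ (Δ ∘ Δ) f = 315x^4 + 1890x^3 + 4725x^2 + 5670x + 2751
Δ Δ (Δ ∘ Δ) f = 1260x^3 + 7560x^2 + 16380x + 12600
Δ (Δ ∘ Δ) (Δ ∘ Δ) f = 3780x^2 + 18900x + 25200
Δ Δ (Δ ∘ Δ) (Δ ∘ Δ) f = 7560x + 22680
D f = (21/2)x^6 + 21x^2 + 2x
(-2D) f = -21x^6 - 42x^2 - 4x
((Δ + E_{-2} + ∇) + (Δ ∘ Δ)^3 − 2D) f = (3/2)x^7 - 21x^6 + 126x^5 - 315x^4 + 847x^3 - 986x^2 + 8312x + 22453


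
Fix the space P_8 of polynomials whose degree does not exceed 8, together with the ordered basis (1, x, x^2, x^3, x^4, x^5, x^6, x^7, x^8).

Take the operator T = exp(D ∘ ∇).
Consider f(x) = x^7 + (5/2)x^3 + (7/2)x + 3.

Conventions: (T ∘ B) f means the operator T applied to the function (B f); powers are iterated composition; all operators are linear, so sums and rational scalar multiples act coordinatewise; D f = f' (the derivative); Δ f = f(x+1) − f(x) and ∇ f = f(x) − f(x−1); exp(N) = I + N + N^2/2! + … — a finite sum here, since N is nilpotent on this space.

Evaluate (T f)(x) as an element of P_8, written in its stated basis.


order-1 term: 42x^5 - 105x^4 + 140x^3 - 105x^2 + 57x - 29/2
order-2 term: 420x^3 - 1260x^2 + 1470x - 630
order-3 term: 840x - 1260
the series for exp(D ∘ ∇) f terminates at order 3
exp(D ∘ ∇) f = x^7 + 42x^5 - 105x^4 + (1125/2)x^3 - 1365x^2 + (4741/2)x - 3803/2

g(x) = x^7 + 42x^5 - 105x^4 + (1125/2)x^3 - 1365x^2 + (4741/2)x - 3803/2


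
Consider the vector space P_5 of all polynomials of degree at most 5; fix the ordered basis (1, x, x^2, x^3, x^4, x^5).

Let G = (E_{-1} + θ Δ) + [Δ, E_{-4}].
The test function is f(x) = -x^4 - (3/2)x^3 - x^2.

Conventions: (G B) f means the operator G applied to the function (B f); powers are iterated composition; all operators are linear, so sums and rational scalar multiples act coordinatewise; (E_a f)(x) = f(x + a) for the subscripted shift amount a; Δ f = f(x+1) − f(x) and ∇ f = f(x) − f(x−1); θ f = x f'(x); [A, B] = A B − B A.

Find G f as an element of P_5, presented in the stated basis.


g(x) = -x^4 - (19/2)x^3 - (47/2)x^2 - 9x - 1/2

E_{-1} f = -x^4 + (5/2)x^3 - (5/2)x^2 + (3/2)x - 1/2
Δ f = -4x^3 - (21/2)x^2 - (21/2)x - 7/2
θ Δ f = -12x^3 - 21x^2 - (21/2)x
(E_{-1} + θ Δ) f = -x^4 - (19/2)x^3 - (47/2)x^2 - 9x - 1/2
E_{-4} f = -x^4 + (29/2)x^3 - 79x^2 + 192x - 176
Δ E_{-4} f = -4x^3 + (75/2)x^2 - (237/2)x + 253/2
Δ f = -4x^3 - (21/2)x^2 - (21/2)x - 7/2
E_{-4} Δ f = -4x^3 + (75/2)x^2 - (237/2)x + 253/2
[Δ, E_{-4}] f = 0
((E_{-1} + θ Δ) + [Δ, E_{-4}]) f = -x^4 - (19/2)x^3 - (47/2)x^2 - 9x - 1/2


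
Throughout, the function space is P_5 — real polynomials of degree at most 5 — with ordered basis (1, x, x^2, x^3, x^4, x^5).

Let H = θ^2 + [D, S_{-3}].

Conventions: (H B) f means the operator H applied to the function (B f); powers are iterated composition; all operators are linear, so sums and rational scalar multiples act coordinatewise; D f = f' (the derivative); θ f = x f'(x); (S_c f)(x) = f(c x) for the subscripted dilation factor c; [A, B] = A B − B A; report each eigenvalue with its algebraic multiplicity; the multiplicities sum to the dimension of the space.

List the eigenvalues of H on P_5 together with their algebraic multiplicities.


image of 1: 0
image of x: x - 4
image of x^2: 4x^2 + 24x
image of x^3: 9x^3 - 108x^2
image of x^4: 16x^4 + 432x^3
image of x^5: 25x^5 - 1620x^4
the matrix is upper triangular; its diagonal is (0, 1, 4, 9, 16, 25)
for a triangular matrix the eigenvalues are the diagonal entries, with algebraic multiplicity their repetition count

λ = 0 (multiplicity 1), λ = 1 (multiplicity 1), λ = 4 (multiplicity 1), λ = 9 (multiplicity 1), λ = 16 (multiplicity 1), λ = 25 (multiplicity 1)


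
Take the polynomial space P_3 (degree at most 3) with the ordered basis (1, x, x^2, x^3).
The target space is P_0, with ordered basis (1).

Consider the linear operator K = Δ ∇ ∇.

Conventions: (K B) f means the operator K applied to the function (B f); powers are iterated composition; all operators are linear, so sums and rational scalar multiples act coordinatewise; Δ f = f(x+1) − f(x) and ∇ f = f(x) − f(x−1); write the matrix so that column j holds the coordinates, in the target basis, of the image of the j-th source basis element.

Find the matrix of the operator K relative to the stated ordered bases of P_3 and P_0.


the matrix is [[0, 0, 0, 6]] (rows listed top to bottom)

image of 1: 0
image of x: 0
image of x^2: 0
image of x^3: 6
each image's coordinates form column j of the matrix


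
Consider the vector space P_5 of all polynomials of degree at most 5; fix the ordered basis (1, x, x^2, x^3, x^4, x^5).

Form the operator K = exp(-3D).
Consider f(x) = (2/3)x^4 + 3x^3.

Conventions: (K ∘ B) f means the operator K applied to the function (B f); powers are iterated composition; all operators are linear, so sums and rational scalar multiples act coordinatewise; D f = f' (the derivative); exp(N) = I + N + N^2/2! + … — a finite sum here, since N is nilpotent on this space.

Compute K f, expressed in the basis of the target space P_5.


order-1 term: -8x^3 - 27x^2
order-2 term: 36x^2 + 81x
order-3 term: -72x - 81
order-4 term: 54
the series for exp(-3D) f terminates at order 4
exp(-3D) f = (2/3)x^4 - 5x^3 + 9x^2 + 9x - 27

g(x) = (2/3)x^4 - 5x^3 + 9x^2 + 9x - 27


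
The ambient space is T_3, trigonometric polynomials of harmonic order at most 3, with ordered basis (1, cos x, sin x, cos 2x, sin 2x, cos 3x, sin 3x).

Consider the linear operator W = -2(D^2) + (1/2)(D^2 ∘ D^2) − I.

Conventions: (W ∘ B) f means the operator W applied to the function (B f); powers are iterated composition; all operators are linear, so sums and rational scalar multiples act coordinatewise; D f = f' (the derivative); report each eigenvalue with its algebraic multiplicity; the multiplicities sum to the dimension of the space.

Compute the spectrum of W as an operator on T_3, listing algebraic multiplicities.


image of 1: -1
image of cos x: (3/2)cos x
image of sin x: (3/2)sin x
image of cos 2x: 15cos 2x
image of sin 2x: 15sin 2x
image of cos 3x: (115/2)cos 3x
image of sin 3x: (115/2)sin 3x
the matrix is diagonal; its diagonal is (-1, 3/2, 3/2, 15, 15, 115/2, 115/2)
for a triangular matrix the eigenvalues are the diagonal entries, with algebraic multiplicity their repetition count

λ = -1 (multiplicity 1), λ = 3/2 (multiplicity 2), λ = 15 (multiplicity 2), λ = 115/2 (multiplicity 2)


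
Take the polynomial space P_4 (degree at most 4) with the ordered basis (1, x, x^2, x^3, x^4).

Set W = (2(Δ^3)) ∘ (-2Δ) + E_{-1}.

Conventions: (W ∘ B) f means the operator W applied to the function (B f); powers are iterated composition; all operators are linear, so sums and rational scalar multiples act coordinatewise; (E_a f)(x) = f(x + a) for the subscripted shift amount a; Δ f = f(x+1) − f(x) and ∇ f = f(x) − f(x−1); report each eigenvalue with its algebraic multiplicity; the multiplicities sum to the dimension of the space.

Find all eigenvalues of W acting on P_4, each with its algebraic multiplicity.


λ = 1 (multiplicity 5)

image of 1: 1
image of x: x - 1
image of x^2: x^2 - 2x + 1
image of x^3: x^3 - 3x^2 + 3x - 1
image of x^4: x^4 - 4x^3 + 6x^2 - 4x - 95
the matrix is upper triangular; its diagonal is (1, 1, 1, 1, 1)
for a triangular matrix the eigenvalues are the diagonal entries, with algebraic multiplicity their repetition count


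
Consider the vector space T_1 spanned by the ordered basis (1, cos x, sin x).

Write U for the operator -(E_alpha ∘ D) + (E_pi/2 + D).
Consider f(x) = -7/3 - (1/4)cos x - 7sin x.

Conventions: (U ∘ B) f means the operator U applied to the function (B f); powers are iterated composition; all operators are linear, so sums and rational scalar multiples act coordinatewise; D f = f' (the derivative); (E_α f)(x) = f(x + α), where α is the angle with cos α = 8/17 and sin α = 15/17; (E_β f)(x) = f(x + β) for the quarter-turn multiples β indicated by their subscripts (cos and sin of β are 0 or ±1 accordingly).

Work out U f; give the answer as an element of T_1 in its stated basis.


D f = -7cos x + (1/4)sin x
E_alpha D f = -(209/68)cos x + (107/17)sin x
(-(E_alpha ∘ D)) f = (209/68)cos x - (107/17)sin x
E_pi/2 f = -7/3 - 7cos x + (1/4)sin x
D f = -7cos x + (1/4)sin x
(E_pi/2 + D) f = -7/3 - 14cos x + (1/2)sin x
(-(E_alpha ∘ D) + (E_pi/2 + D)) f = -7/3 - (743/68)cos x - (197/34)sin x

the image equals g(x) = -7/3 - (743/68)cos x - (197/34)sin x


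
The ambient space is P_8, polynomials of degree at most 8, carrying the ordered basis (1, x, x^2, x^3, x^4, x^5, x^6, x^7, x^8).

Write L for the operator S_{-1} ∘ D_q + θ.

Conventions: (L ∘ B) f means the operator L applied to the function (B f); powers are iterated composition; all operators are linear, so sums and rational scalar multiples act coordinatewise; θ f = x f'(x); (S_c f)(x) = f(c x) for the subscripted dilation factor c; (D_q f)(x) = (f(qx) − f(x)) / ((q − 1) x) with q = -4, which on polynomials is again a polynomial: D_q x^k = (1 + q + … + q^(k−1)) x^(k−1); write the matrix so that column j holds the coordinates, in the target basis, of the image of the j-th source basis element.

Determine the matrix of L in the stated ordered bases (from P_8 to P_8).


image of 1: 0
image of x: x + 1
image of x^2: 2x^2 + 3x
image of x^3: 3x^3 + 13x^2
image of x^4: 4x^4 + 51x^3
image of x^5: 5x^5 + 205x^4
image of x^6: 6x^6 + 819x^5
image of x^7: 7x^7 + 3277x^6
image of x^8: 8x^8 + 13107x^7
each image's coordinates form column j of the matrix

the matrix is [[0, 1, 0, 0, 0, 0, 0, 0, 0]; [0, 1, 3, 0, 0, 0, 0, 0, 0]; [0, 0, 2, 13, 0, 0, 0, 0, 0]; [0, 0, 0, 3, 51, 0, 0, 0, 0]; [0, 0, 0, 0, 4, 205, 0, 0, 0]; [0, 0, 0, 0, 0, 5, 819, 0, 0]; [0, 0, 0, 0, 0, 0, 6, 3277, 0]; [0, 0, 0, 0, 0, 0, 0, 7, 13107]; [0, 0, 0, 0, 0, 0, 0, 0, 8]] (rows listed top to bottom)


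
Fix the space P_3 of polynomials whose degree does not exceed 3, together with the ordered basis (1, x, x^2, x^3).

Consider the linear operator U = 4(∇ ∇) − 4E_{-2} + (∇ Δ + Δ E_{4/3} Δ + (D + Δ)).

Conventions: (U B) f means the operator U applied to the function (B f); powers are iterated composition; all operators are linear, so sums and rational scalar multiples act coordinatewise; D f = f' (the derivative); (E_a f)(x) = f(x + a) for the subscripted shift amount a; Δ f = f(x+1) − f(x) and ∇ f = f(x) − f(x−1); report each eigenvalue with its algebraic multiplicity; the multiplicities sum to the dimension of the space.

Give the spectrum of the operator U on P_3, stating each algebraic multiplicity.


λ = -4 (multiplicity 4)

image of 1: -4
image of x: -4x + 10
image of x^2: -4x^2 + 20x - 3
image of x^3: -4x^3 + 30x^2 - 9x + 23
the matrix is upper triangular; its diagonal is (-4, -4, -4, -4)
for a triangular matrix the eigenvalues are the diagonal entries, with algebraic multiplicity their repetition count


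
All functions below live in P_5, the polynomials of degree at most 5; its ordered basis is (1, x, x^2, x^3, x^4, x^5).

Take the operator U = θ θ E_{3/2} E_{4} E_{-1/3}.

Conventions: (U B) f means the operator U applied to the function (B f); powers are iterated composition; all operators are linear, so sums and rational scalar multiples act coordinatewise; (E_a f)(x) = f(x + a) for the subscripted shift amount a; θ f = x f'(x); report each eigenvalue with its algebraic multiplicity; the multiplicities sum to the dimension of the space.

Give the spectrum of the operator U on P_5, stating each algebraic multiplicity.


image of 1: 0
image of x: x
image of x^2: 4x^2 + (31/3)x
image of x^3: 9x^3 + 62x^2 + (961/12)x
image of x^4: 16x^4 + 186x^3 + (1922/3)x^2 + (29791/54)x
image of x^5: 25x^5 + (1240/3)x^4 + (4805/2)x^3 + (148955/27)x^2 + (4617605/1296)x
the matrix is upper triangular; its diagonal is (0, 1, 4, 9, 16, 25)
for a triangular matrix the eigenvalues are the diagonal entries, with algebraic multiplicity their repetition count

λ = 0 (multiplicity 1), λ = 1 (multiplicity 1), λ = 4 (multiplicity 1), λ = 9 (multiplicity 1), λ = 16 (multiplicity 1), λ = 25 (multiplicity 1)


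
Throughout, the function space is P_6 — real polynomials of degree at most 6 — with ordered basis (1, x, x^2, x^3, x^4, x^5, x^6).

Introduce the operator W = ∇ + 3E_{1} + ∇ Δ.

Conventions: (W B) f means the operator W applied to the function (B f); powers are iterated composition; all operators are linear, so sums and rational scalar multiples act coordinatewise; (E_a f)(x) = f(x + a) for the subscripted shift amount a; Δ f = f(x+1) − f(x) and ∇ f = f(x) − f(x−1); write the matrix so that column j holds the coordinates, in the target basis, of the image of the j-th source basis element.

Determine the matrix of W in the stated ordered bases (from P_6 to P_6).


image of 1: 3
image of x: 3x + 4
image of x^2: 3x^2 + 8x + 4
image of x^3: 3x^3 + 12x^2 + 12x + 4
image of x^4: 3x^4 + 16x^3 + 24x^2 + 16x + 4
image of x^5: 3x^5 + 20x^4 + 40x^3 + 40x^2 + 20x + 4
image of x^6: 3x^6 + 24x^5 + 60x^4 + 80x^3 + 60x^2 + 24x + 4
each image's coordinates form column j of the matrix

the matrix is [[3, 4, 4, 4, 4, 4, 4]; [0, 3, 8, 12, 16, 20, 24]; [0, 0, 3, 12, 24, 40, 60]; [0, 0, 0, 3, 16, 40, 80]; [0, 0, 0, 0, 3, 20, 60]; [0, 0, 0, 0, 0, 3, 24]; [0, 0, 0, 0, 0, 0, 3]] (rows listed top to bottom)


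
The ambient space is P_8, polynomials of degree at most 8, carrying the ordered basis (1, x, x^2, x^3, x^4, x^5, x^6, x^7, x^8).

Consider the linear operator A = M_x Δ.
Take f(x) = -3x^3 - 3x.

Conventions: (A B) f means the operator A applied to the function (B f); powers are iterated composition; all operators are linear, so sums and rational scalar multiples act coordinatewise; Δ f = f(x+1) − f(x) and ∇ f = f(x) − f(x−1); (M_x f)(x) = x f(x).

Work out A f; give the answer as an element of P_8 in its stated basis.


the image equals g(x) = -9x^3 - 9x^2 - 6x

Δ f = -9x^2 - 9x - 6
M_x Δ f = -9x^3 - 9x^2 - 6x


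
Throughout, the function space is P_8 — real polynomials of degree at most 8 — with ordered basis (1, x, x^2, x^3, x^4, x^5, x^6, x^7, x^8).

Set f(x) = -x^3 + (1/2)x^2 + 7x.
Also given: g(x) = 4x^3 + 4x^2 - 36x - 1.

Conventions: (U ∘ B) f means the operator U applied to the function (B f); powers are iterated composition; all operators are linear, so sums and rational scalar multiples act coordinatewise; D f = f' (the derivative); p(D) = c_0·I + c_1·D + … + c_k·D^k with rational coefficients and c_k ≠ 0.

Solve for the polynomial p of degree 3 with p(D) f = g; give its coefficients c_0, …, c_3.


D^0 f = -x^3 + (1/2)x^2 + 7x
D^1 f = -3x^2 + x + 7
D^2 f = -6x + 1
D^3 f = -6
matching coefficients of g against c_0 f + c_1 Df + … from the top degree down determines the c_i
solution: c_0 = -4, c_1 = -2, c_2 = 1, c_3 = -2

c_0 = -4, c_1 = -2, c_2 = 1, c_3 = -2


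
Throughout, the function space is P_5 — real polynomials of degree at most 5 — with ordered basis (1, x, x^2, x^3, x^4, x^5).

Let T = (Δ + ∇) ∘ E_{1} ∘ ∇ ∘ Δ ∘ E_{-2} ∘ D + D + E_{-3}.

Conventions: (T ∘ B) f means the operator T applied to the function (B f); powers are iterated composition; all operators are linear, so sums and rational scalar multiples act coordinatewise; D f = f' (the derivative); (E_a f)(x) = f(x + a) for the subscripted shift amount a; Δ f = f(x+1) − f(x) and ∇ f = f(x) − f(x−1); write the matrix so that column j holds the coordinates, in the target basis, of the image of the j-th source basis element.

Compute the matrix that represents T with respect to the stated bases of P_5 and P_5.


the matrix is [[1, -2, 9, -27, 129, -483]; [0, 1, -4, 27, -108, 645]; [0, 0, 1, -6, 54, -270]; [0, 0, 0, 1, -8, 90]; [0, 0, 0, 0, 1, -10]; [0, 0, 0, 0, 0, 1]] (rows listed top to bottom)

image of 1: 1
image of x: x - 2
image of x^2: x^2 - 4x + 9
image of x^3: x^3 - 6x^2 + 27x - 27
image of x^4: x^4 - 8x^3 + 54x^2 - 108x + 129
image of x^5: x^5 - 10x^4 + 90x^3 - 270x^2 + 645x - 483
each image's coordinates form column j of the matrix


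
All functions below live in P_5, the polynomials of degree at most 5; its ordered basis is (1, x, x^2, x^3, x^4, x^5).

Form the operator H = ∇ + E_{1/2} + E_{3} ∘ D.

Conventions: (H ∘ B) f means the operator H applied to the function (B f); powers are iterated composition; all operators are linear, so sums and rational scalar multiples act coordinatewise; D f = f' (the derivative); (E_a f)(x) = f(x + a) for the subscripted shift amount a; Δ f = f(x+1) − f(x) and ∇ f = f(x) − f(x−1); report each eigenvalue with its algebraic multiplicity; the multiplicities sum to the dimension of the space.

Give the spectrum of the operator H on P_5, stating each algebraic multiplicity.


image of 1: 1
image of x: x + 5/2
image of x^2: x^2 + 5x + 21/4
image of x^3: x^3 + (15/2)x^2 + (63/4)x + 225/8
image of x^4: x^4 + 10x^3 + (63/2)x^2 + (225/2)x + 1713/16
image of x^5: x^5 + (25/2)x^4 + (105/2)x^3 + (1125/4)x^2 + (8565/16)x + 12993/32
the matrix is upper triangular; its diagonal is (1, 1, 1, 1, 1, 1)
for a triangular matrix the eigenvalues are the diagonal entries, with algebraic multiplicity their repetition count

λ = 1 (multiplicity 6)


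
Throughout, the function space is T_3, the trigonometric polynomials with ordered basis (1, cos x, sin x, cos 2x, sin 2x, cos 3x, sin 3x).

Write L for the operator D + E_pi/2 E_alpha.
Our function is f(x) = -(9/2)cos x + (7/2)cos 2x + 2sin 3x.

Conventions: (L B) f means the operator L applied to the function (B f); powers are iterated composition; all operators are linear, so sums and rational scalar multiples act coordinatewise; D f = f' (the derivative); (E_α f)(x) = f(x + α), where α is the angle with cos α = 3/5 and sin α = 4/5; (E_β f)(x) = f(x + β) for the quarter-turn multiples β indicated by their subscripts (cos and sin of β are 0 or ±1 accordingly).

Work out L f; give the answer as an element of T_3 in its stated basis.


D f = (9/2)sin x - 7sin 2x + 6cos 3x
E_alpha f = -(27/10)cos x + (18/5)sin x - (49/50)cos 2x - (84/25)sin 2x + (88/125)cos 3x - (234/125)sin 3x
E_pi/2 E_alpha f = (18/5)cos x + (27/10)sin x + (49/50)cos 2x + (84/25)sin 2x + (234/125)cos 3x + (88/125)sin 3x
(D + E_pi/2 E_alpha) f = (18/5)cos x + (36/5)sin x + (49/50)cos 2x - (91/25)sin 2x + (984/125)cos 3x + (88/125)sin 3x

the image equals g(x) = (18/5)cos x + (36/5)sin x + (49/50)cos 2x - (91/25)sin 2x + (984/125)cos 3x + (88/125)sin 3x


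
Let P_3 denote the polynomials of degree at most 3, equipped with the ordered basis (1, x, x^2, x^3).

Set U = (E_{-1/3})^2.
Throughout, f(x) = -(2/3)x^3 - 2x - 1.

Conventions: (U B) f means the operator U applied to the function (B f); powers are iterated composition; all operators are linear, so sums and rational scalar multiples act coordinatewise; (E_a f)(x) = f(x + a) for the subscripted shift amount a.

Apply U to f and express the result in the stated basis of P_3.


E_{-1/3} f = -(2/3)x^3 + (2/3)x^2 - (20/9)x - 25/81
E_{-1/3} E_{-1/3} f = -(2/3)x^3 + (4/3)x^2 - (26/9)x + 43/81

g(x) = -(2/3)x^3 + (4/3)x^2 - (26/9)x + 43/81


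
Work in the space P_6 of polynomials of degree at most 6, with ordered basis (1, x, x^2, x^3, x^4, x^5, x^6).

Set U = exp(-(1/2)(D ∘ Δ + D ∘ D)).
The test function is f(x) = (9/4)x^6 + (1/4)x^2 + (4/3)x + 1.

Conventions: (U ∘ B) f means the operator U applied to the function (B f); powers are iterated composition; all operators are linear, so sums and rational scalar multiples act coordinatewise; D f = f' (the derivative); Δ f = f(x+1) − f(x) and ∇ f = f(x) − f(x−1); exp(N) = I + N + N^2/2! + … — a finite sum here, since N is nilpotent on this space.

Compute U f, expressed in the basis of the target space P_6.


the result is g(x) = (9/4)x^6 - (135/2)x^4 - (135/2)x^3 + (1351/4)x^2 + (4471/12)x - 725/8

order-1 term: -(135/2)x^4 - (135/2)x^3 - (135/2)x^2 - (135/4)x - 29/4
order-2 term: 405x^2 + 405x + 1485/8
order-3 term: -270
the series for exp(-(1/2)(D ∘ Δ + D ∘ D)) f terminates at order 3
exp(-(1/2)(D ∘ Δ + D ∘ D)) f = (9/4)x^6 - (135/2)x^4 - (135/2)x^3 + (1351/4)x^2 + (4471/12)x - 725/8


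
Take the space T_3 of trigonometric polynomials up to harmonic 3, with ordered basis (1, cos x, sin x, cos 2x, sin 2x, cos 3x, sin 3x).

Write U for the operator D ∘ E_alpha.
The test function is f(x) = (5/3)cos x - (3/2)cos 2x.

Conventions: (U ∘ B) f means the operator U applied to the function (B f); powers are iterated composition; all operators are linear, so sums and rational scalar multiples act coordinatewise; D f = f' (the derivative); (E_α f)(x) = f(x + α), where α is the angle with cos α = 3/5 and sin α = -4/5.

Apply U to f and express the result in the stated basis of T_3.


g(x) = (4/3)cos x - sin x - (72/25)cos 2x - (21/25)sin 2x

E_alpha f = cos x + (4/3)sin x + (21/50)cos 2x - (36/25)sin 2x
D E_alpha f = (4/3)cos x - sin x - (72/25)cos 2x - (21/25)sin 2x


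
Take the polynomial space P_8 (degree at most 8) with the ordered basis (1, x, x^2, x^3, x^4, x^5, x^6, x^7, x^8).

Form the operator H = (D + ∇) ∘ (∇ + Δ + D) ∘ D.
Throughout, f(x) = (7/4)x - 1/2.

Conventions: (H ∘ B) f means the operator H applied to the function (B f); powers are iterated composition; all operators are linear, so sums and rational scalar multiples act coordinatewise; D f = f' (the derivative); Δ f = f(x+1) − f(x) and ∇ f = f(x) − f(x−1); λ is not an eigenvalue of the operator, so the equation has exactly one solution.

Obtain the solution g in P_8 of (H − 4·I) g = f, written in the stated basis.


the result is g(x) = -(7/16)x + 1/8

write g with unknown coordinates in the stated basis and equate coefficients in (H − 4·I) g = f
solving from the highest basis element down gives g = -(7/16)x + 1/8
check: H g = 0
so H g − 4·g = (7/4)x - 1/2 = f ✓
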